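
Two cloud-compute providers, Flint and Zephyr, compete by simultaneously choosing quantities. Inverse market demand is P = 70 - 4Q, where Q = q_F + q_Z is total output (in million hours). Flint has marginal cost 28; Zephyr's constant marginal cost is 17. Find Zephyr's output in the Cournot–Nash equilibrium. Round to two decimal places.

Flint's profit: π_F = (70 - 4Q)q_F - (28q_F). Setting ∂π_F/∂q_F = 0: 42 - 8q_F - 4(q_Z) = 0.
Zephyr's profit: π_Z = (70 - 4Q)q_Z - (17q_Z). Setting ∂π_Z/∂q_Z = 0: 53 - 8q_Z - 4(q_F) = 0.
So q_F = (42 - 4q_Z)/8 and q_Z = (53 - 4q_F)/8.
Solving the pair: q_F = 31/12, q_Z = 16/3.

5.33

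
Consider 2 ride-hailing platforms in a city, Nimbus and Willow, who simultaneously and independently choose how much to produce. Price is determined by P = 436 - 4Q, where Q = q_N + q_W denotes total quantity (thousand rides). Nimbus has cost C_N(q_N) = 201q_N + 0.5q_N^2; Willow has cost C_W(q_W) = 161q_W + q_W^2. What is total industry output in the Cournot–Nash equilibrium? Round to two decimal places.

Nimbus's profit: π_N = (436 - 4Q)q_N - (201q_N + (1/2)q_N²). Setting ∂π_N/∂q_N = 0: 235 - 9q_N - 4(q_W) = 0.
Willow's first-order condition: 275 - 10q_W - 4(q_N) = 0.
So q_N = (235 - 4q_W)/9 and q_W = (275 - 4q_N)/10.
Solving the pair: q_N = 625/37, q_W = 1535/74.
Total output Q = 625/37 + 1535/74 = 37.6351.

37.64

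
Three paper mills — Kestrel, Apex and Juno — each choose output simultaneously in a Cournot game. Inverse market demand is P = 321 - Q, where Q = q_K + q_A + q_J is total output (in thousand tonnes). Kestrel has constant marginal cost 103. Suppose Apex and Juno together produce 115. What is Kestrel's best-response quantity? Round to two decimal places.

51.50

With rivals' combined output fixed at 115, Kestrel's profit is π_K = (321 - 115 - q_K)q_K - (103q_K) = (206 - q_K)q_K - (103q_K).
∂π_K/∂q_K = 103 - 2q_K = 0, so q_K = 103/2.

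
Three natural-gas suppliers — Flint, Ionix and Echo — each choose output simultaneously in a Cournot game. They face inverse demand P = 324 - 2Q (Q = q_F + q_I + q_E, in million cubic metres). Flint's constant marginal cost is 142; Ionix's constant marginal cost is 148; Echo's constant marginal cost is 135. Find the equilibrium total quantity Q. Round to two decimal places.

68.38

Flint's profit: π_F = (324 - 2Q)q_F - (142q_F). Setting ∂π_F/∂q_F = 0: 182 - 4q_F - 2(q_I + q_E) = 0.
Ionix's profit: π_I = (324 - 2Q)q_I - (148q_I). Setting ∂π_I/∂q_I = 0: 176 - 4q_I - 2(q_F + q_E) = 0.
Echo's first-order condition: 189 - 4q_E - 2(q_F + q_I) = 0.
Adding the 3 conditions: 547 − 4Q − 4Q = 0, i.e. Q = 547/8.
Back-substituting: q_F = (182 − 547/4)/2 = 181/8, q_I = (176 − 547/4)/2 = 157/8, q_E = (189 − 547/4)/2 = 209/8.
Total output Q = 181/8 + 157/8 + 209/8 = 547/8.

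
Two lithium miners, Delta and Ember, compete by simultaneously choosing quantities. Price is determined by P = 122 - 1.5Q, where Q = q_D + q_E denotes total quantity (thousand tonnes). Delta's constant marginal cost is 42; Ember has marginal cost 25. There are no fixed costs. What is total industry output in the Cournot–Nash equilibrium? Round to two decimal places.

39.33

Delta's profit: π_D = (122 - 1.5Q)q_D - (42q_D). Setting ∂π_D/∂q_D = 0: 80 - 3q_D - (3/2)(q_E) = 0.
Ember's first-order condition: 97 - 3q_E - (3/2)(q_D) = 0.
Best responses: q_D = (80 - (3/2)q_E)/3, q_E = (97 - (3/2)q_D)/3.
Solving the pair: q_D = 14, q_E = 76/3.
Total output Q = 14 + 76/3 = 118/3.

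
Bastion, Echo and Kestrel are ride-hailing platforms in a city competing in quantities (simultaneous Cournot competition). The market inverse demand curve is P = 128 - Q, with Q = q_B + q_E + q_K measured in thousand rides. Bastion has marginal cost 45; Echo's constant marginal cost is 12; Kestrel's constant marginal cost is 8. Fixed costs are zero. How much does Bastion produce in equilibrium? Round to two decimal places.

3.25

Bastion's profit: π_B = (128 - Q)q_B - (45q_B). Setting ∂π_B/∂q_B = 0: 83 - 2q_B - (q_E + q_K) = 0.
Echo's first-order condition: 116 - 2q_E - (q_B + q_K) = 0.
Kestrel's first-order condition: 120 - 2q_K - (q_B + q_E) = 0.
Adding the 3 conditions: 319 − 2Q − 2Q = 0, i.e. Q = 319/4.
Back-substituting: q_B = (83 − 319/4) = 13/4, q_E = (116 − 319/4) = 145/4, q_K = (120 − 319/4) = 161/4.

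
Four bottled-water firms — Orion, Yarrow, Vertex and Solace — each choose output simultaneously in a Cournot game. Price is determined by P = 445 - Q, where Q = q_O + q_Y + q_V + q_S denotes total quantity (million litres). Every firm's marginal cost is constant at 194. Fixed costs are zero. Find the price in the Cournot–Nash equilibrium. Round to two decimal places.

A representative firm's profit is π_i = q_i(445 - Q) - 194q_i.
Setting ∂π_i/∂q_i = 0 with rivals' quantities fixed: 251 - 2q_i - Σ_{j≠i} q_j = 0.
By symmetry each firm produces the same amount; substituting Σ_{j≠i} q_j = 3q_i yields q_i = 251/5.
Total output Q = 1004/5, so price P = 445 - 1004/5 = 1221/5.

244.20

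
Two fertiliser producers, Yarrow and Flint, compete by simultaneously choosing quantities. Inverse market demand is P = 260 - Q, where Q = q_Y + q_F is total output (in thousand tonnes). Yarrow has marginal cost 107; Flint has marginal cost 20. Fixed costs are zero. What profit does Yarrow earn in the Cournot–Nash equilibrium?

484

Yarrow's profit: π_Y = (260 - Q)q_Y - (107q_Y). Setting ∂π_Y/∂q_Y = 0: 153 - 2q_Y - (q_F) = 0.
Flint's first-order condition: 240 - 2q_F - (q_Y) = 0.
So q_Y = (153 - q_F)/2 and q_F = (240 - q_Y)/2.
Substituting one into the other gives q_Y = 22 and q_F = 109.
Price P = 260 - 131 = 129.
Yarrow's profit: (129 - 107)·22 = 484.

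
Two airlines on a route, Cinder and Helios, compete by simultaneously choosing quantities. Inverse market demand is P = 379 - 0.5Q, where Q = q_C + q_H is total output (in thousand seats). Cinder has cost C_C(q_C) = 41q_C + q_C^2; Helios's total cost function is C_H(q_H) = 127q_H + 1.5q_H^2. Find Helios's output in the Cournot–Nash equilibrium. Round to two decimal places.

Cinder's profit: π_C = (379 - 0.5Q)q_C - (41q_C + q_C²). Setting ∂π_C/∂q_C = 0: 338 - 3q_C - (1/2)(q_H) = 0.
Helios's first-order condition: 252 - 4q_H - (1/2)(q_C) = 0.
Best responses: q_C = (338 - (1/2)q_H)/3, q_H = (252 - (1/2)q_C)/4.
Solving the pair: q_C = 104.3404, q_H = 49.9574.

49.96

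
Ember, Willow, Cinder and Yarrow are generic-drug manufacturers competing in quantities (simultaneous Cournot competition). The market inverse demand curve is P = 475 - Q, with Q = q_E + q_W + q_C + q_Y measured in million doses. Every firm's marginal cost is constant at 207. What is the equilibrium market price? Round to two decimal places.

Each firm earns π_i = (475 - Q)q_i - 207q_i.
First-order condition (treating rivals' output as given): 268 - 2q_i - Σ_{j≠i} q_j = 0.
With identical firms every q_j equals q_i, so Σ_{j≠i} q_j = 3q_i and 268 = 5q_i, giving q_i = 268/5.
Total output Q = 1072/5, so price P = 475 - 1072/5 = 1303/5.

260.60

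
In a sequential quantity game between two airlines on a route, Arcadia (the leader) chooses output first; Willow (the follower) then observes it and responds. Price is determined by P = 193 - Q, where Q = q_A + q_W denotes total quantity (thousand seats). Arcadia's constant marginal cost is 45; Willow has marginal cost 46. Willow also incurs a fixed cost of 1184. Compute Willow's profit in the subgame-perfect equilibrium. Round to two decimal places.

Solve by backward induction. Given q_A, the follower Willow maximises π_W = (193 - q_A - q_W)q_W - 46q_W.
∂π_W/∂q_W = 147 - q_A - 2q_W = 0 gives the reaction function q_W = (147 - q_A)/2.
Arcadia substitutes q_W(q_A) into its own profit: π_A = q_A(193 - q_A - (147 - q_A)/2) - 45q_A = (239/2 - (1/2)q_A)q_A - 45q_A.
Maximising: ∂π_A/∂q_A = 149/2 - q_A = 0, giving q_A = 149/2.
Then q_W = (147 - 149/2)/2 = 145/4.
Price P = 193 - 443/4 = 329/4.
Willow's profit: (329/4 - 46)·(145/4) - 1184 = 130.0625.

130.06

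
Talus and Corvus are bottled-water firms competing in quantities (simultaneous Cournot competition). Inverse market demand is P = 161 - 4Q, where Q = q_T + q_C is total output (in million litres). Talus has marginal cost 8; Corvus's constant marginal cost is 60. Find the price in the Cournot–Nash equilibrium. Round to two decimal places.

76.33

Talus's profit: π_T = (161 - 4Q)q_T - (8q_T). Setting ∂π_T/∂q_T = 0: 153 - 8q_T - 4(q_C) = 0.
Corvus's first-order condition: 101 - 8q_C - 4(q_T) = 0.
Best responses: q_T = (153 - 4q_C)/8, q_C = (101 - 4q_T)/8.
Solving the pair: q_T = 205/12, q_C = 49/12.
Total output Q = 127/6, so price P = 161 - 4·(127/6) = 229/3.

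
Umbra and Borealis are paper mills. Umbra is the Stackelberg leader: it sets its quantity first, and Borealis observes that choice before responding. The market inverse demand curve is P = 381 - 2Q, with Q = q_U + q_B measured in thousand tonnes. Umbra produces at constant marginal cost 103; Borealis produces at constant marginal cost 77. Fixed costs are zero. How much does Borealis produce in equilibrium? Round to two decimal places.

44.50

Solve by backward induction. Given q_U, the follower Borealis maximises π_B = (381 - 2q_U - 2q_B)q_B - 77q_B.
Follower FOC: 304 - 2q_U - 4q_B = 0, so q_B(q_U) = (304 - 2q_U)/4.
Umbra substitutes q_B(q_U) into its own profit: π_U = q_U(381 - 2q_U - (304 - 2q_U)/2) - 103q_U = (229 - q_U)q_U - 103q_U.
Leader FOC: 126 - 2q_U = 0, so q_U = 63.
Then q_B = (304 - 2·63)/4 = 89/2.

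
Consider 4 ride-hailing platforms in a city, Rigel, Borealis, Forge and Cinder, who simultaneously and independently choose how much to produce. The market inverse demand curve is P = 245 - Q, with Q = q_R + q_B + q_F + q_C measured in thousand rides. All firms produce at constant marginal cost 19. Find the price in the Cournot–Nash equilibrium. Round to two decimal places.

64.20

A representative firm's profit is π_i = q_i(245 - Q) - 19q_i.
Setting ∂π_i/∂q_i = 0 with rivals' quantities fixed: 226 - 2q_i - Σ_{j≠i} q_j = 0.
With identical firms every q_j equals q_i, so Σ_{j≠i} q_j = 3q_i and 226 = 5q_i, giving q_i = 226/5.
Total output Q = 904/5, so price P = 245 - 904/5 = 321/5.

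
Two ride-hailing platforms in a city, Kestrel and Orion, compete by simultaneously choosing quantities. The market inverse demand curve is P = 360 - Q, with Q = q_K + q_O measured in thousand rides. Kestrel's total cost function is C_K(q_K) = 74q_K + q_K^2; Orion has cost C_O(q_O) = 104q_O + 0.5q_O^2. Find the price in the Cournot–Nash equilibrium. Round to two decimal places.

Kestrel's profit: π_K = (360 - Q)q_K - (74q_K + q_K²). Setting ∂π_K/∂q_K = 0: 286 - 4q_K - (q_O) = 0.
Orion's profit: π_O = (360 - Q)q_O - (104q_O + (1/2)q_O²). Setting ∂π_O/∂q_O = 0: 256 - 3q_O - (q_K) = 0.
Best responses: q_K = (286 - q_O)/4, q_O = (256 - q_K)/3.
Solving the pair: q_K = 602/11, q_O = 738/11.
Total output Q = 1340/11, so price P = 360 - 1340/11 = 238.1818.

238.18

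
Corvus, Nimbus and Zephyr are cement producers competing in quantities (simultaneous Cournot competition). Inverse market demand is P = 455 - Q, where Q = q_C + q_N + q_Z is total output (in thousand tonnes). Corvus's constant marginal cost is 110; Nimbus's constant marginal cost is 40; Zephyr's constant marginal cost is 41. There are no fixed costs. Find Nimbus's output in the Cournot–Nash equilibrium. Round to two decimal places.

121.50

Corvus's profit: π_C = (455 - Q)q_C - (110q_C). Setting ∂π_C/∂q_C = 0: 345 - 2q_C - (q_N + q_Z) = 0.
Nimbus's profit: π_N = (455 - Q)q_N - (40q_N). Setting ∂π_N/∂q_N = 0: 415 - 2q_N - (q_C + q_Z) = 0.
Zephyr's profit: π_Z = (455 - Q)q_Z - (41q_Z). Setting ∂π_Z/∂q_Z = 0: 414 - 2q_Z - (q_C + q_N) = 0.
Adding the 3 conditions: 1174 − 2Q − 2Q = 0, i.e. Q = 587/2.
Back-substituting: q_C = (345 − 587/2) = 103/2, q_N = (415 − 587/2) = 243/2, q_Z = (414 − 587/2) = 241/2.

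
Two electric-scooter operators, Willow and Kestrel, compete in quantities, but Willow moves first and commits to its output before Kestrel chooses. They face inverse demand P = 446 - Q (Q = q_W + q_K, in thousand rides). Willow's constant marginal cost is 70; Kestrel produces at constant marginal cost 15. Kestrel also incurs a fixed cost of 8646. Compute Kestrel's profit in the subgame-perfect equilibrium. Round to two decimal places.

9646.56

The follower Kestrel best-responds to any q_W: π_K = (446 - Q)q_K - 15q_K.
Follower FOC: 431 - q_W - 2q_K = 0, so q_K(q_W) = (431 - q_W)/2.
The leader anticipates this reaction. Substituting into P = 446 - Q gives P = 461/2 - (1/2)q_W, so π_W = (461/2 - (1/2)q_W)q_W - 70q_W.
The leader's first-order condition 321/2 - q_W = 0 yields q_W = 321/2.
Then q_K = (431 - 321/2)/2 = 541/4.
Price P = 446 - 1183/4 = 601/4.
Kestrel's profit: (601/4 - 15)·(541/4) - 8646 = 9646.5625.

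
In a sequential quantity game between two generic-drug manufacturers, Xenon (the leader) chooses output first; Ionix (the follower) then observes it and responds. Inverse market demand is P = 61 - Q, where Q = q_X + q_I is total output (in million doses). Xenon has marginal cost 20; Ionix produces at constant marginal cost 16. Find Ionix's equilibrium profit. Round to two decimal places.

Solve by backward induction. Given q_X, the follower Ionix maximises π_I = (61 - q_X - q_I)q_I - 16q_I.
Follower FOC: 45 - q_X - 2q_I = 0, so q_I(q_X) = (45 - q_X)/2.
The leader anticipates this reaction. Substituting into P = 61 - Q gives P = 77/2 - (1/2)q_X, so π_X = (77/2 - (1/2)q_X)q_X - 20q_X.
The leader's first-order condition 37/2 - q_X = 0 yields q_X = 37/2.
Then q_I = (45 - 37/2)/2 = 53/4.
Price P = 61 - 127/4 = 117/4.
Ionix's profit: (117/4 - 16)·(53/4) = 175.5625.

175.56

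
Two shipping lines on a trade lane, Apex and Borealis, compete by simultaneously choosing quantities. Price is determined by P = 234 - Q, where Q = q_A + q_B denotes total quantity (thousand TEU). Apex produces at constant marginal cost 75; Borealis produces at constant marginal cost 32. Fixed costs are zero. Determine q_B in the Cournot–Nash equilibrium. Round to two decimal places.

Apex's profit: π_A = (234 - Q)q_A - (75q_A). Setting ∂π_A/∂q_A = 0: 159 - 2q_A - (q_B) = 0.
Borealis's first-order condition: 202 - 2q_B - (q_A) = 0.
So q_A = (159 - q_B)/2 and q_B = (202 - q_A)/2.
Solving the pair: q_A = 116/3, q_B = 245/3.

81.67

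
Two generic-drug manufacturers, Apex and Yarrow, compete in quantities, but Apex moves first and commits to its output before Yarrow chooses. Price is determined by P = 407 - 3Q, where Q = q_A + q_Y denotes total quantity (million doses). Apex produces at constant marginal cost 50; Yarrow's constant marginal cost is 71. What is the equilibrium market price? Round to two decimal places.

144.50

Solve by backward induction. Given q_A, the follower Yarrow maximises π_Y = (407 - 3q_A - 3q_Y)q_Y - 71q_Y.
∂π_Y/∂q_Y = 336 - 3q_A - 6q_Y = 0 gives the reaction function q_Y = (336 - 3q_A)/6.
Apex substitutes q_Y(q_A) into its own profit: π_A = q_A(407 - 3q_A - (336 - 3q_A)/2) - 50q_A = (239 - (3/2)q_A)q_A - 50q_A.
Leader FOC: 189 - 3q_A = 0, so q_A = 63.
Then q_Y = (336 - 3·63)/6 = 49/2.
Total output Q = 175/2, so price P = 407 - 3·(175/2) = 289/2.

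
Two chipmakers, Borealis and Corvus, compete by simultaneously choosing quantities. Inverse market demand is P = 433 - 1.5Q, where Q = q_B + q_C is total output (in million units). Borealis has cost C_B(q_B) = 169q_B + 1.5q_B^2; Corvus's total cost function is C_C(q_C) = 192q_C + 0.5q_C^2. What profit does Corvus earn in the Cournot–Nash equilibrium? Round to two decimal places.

4661.12

Borealis's profit: π_B = (433 - 1.5Q)q_B - (169q_B + (3/2)q_B²). Setting ∂π_B/∂q_B = 0: 264 - 6q_B - (3/2)(q_C) = 0.
Corvus's profit: π_C = (433 - 1.5Q)q_C - (192q_C + (1/2)q_C²). Setting ∂π_C/∂q_C = 0: 241 - 4q_C - (3/2)(q_B) = 0.
So q_B = (264 - (3/2)q_C)/6 and q_C = (241 - (3/2)q_B)/4.
Solving the pair: q_B = 926/29, q_C = 1400/29.
Price P = 433 - (3/2)·80.2069 = 312.6897.
Corvus's profit: 312.6897·(1400/29) - 192·(1400/29) - (1/2)(1400/29)² = 4661.1177.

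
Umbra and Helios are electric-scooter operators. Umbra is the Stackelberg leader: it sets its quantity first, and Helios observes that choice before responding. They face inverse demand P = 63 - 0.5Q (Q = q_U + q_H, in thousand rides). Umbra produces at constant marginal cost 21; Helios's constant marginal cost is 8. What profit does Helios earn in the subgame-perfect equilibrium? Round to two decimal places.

The follower Helios best-responds to any q_U: π_H = (63 - 0.5Q)q_H - 8q_H.
∂π_H/∂q_H = 55 - (1/2)q_U - q_H = 0 gives the reaction function q_H = (55 - (1/2)q_U).
The leader anticipates this reaction. Substituting into P = 63 - 0.5Q gives P = 71/2 - (1/4)q_U, so π_U = (71/2 - (1/4)q_U)q_U - 21q_U.
Maximising: ∂π_U/∂q_U = 29/2 - (1/2)q_U = 0, giving q_U = 29.
Then q_H = (55 - (1/2)·29) = 81/2.
Price P = 63 - (1/2)·(139/2) = 113/4.
Helios's profit: (113/4 - 8)·(81/2) = 820.1250.

820.13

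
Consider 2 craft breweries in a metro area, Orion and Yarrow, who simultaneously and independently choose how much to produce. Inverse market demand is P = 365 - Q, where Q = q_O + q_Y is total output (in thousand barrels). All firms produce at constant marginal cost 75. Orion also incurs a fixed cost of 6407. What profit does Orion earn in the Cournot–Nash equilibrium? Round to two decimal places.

A representative firm's profit is π_i = q_i(365 - Q) - 75q_i.
First-order condition (treating rivals' output as given): 290 - 2q_i - q_j = 0.
With identical firms every q_j equals q_i, so q_j = q_i and 290 = 3q_i, giving q_i = 290/3.
Price P = 365 - 580/3 = 515/3.
Orion's profit: (515/3 - 75)·(290/3) - 6407 = 2937.4444.

2937.44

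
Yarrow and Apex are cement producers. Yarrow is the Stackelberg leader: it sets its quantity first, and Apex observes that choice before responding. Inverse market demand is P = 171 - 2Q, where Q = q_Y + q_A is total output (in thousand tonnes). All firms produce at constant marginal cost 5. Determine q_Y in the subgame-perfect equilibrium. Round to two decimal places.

The follower Apex best-responds to any q_Y: π_A = (171 - 2Q)q_A - 5q_A.
∂π_A/∂q_A = 166 - 2q_Y - 4q_A = 0 gives the reaction function q_A = (166 - 2q_Y)/4.
The leader anticipates this reaction. Substituting into P = 171 - 2Q gives P = 88 - q_Y, so π_Y = (88 - q_Y)q_Y - 5q_Y.
The leader's first-order condition 83 - 2q_Y = 0 yields q_Y = 83/2.
Then q_A = (166 - 2·(83/2))/4 = 83/4.

41.50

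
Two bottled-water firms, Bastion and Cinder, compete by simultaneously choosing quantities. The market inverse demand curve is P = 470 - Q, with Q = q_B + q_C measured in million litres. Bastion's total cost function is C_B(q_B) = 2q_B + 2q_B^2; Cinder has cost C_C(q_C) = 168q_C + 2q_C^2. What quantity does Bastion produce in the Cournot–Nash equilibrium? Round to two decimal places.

Bastion's profit: π_B = (470 - Q)q_B - (2q_B + 2q_B²). Setting ∂π_B/∂q_B = 0: 468 - 6q_B - (q_C) = 0.
Cinder's profit: π_C = (470 - Q)q_C - (168q_C + 2q_C²). Setting ∂π_C/∂q_C = 0: 302 - 6q_C - (q_B) = 0.
Rearranging gives the reaction functions q_B = (468 - q_C)/6 and q_C = (302 - q_B)/6.
Solving the pair: q_B = 358/5, q_C = 192/5.

71.60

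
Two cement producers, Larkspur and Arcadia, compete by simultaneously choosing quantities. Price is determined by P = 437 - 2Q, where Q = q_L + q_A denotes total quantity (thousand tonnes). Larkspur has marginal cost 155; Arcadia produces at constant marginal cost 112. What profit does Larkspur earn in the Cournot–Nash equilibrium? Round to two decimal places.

3173.39

Larkspur's profit: π_L = (437 - 2Q)q_L - (155q_L). Setting ∂π_L/∂q_L = 0: 282 - 4q_L - 2(q_A) = 0.
Arcadia's profit: π_A = (437 - 2Q)q_A - (112q_A). Setting ∂π_A/∂q_A = 0: 325 - 4q_A - 2(q_L) = 0.
Best responses: q_L = (282 - 2q_A)/4, q_A = (325 - 2q_L)/4.
Solving the pair: q_L = 239/6, q_A = 184/3.
Price P = 437 - 2·(607/6) = 704/3.
Larkspur's profit: (704/3 - 155)·(239/6) = 3173.3889.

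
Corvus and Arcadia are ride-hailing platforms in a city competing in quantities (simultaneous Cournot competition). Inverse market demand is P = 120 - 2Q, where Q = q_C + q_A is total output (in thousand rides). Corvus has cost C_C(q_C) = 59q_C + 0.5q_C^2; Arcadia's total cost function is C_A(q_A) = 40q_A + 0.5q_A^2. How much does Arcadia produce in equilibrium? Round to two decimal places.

13.24

Corvus's profit: π_C = (120 - 2Q)q_C - (59q_C + (1/2)q_C²). Setting ∂π_C/∂q_C = 0: 61 - 5q_C - 2(q_A) = 0.
Arcadia's first-order condition: 80 - 5q_A - 2(q_C) = 0.
So q_C = (61 - 2q_A)/5 and q_A = (80 - 2q_C)/5.
Solving the pair: q_C = 145/21, q_A = 278/21.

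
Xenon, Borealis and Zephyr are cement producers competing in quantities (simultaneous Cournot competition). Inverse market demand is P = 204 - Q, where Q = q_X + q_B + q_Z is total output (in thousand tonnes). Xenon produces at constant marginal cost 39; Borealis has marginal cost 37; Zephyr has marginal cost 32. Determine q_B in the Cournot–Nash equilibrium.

Xenon's profit: π_X = (204 - Q)q_X - (39q_X). Setting ∂π_X/∂q_X = 0: 165 - 2q_X - (q_B + q_Z) = 0.
Borealis's first-order condition: 167 - 2q_B - (q_X + q_Z) = 0.
Zephyr's first-order condition: 172 - 2q_Z - (q_X + q_B) = 0.
Adding the 3 first-order conditions: 504 − 4Q = 0, so Q = 126.
Back-substituting: q_X = (165 − 126) = 39, q_B = (167 − 126) = 41, q_Z = (172 − 126) = 46.

41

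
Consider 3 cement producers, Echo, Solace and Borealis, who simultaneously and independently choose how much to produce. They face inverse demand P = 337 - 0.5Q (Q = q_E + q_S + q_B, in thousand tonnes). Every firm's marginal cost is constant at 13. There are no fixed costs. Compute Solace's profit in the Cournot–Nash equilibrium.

13122

A representative firm's profit is π_i = q_i(337 - 0.5Q) - 13q_i.
Setting ∂π_i/∂q_i = 0 with rivals' quantities fixed: 324 - q_i - (1/2)·Σ_{j≠i} q_j = 0.
By symmetry each firm produces the same amount; substituting Σ_{j≠i} q_j = 2q_i yields q_i = 324/2 = 162.
Price P = 337 - (1/2)·486 = 94.
Solace's profit: (94 - 13)·162 = 13122.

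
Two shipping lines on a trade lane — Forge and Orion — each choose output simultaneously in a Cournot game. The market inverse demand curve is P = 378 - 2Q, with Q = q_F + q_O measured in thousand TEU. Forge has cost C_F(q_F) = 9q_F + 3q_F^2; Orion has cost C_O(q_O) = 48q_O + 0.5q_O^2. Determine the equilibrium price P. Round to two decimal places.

215.09

Forge's profit: π_F = (378 - 2Q)q_F - (9q_F + 3q_F²). Setting ∂π_F/∂q_F = 0: 369 - 10q_F - 2(q_O) = 0.
Orion's first-order condition: 330 - 5q_O - 2(q_F) = 0.
Best responses: q_F = (369 - 2q_O)/10, q_O = (330 - 2q_F)/5.
Solving the pair: q_F = 1185/46, q_O = 1281/23.
Total output Q = 81.4565, so price P = 378 - 2·81.4565 = 215.0870.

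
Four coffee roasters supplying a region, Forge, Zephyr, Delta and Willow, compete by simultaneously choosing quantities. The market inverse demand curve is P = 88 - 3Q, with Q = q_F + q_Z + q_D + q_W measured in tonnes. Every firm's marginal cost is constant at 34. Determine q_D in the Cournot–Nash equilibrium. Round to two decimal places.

3.60

Each firm earns π_i = (88 - 3Q)q_i - 34q_i.
First-order condition (treating rivals' output as given): 54 - 6q_i - 3·Σ_{j≠i} q_j = 0.
By symmetry each firm produces the same amount; substituting Σ_{j≠i} q_j = 3q_i yields q_i = 54/15 = 18/5.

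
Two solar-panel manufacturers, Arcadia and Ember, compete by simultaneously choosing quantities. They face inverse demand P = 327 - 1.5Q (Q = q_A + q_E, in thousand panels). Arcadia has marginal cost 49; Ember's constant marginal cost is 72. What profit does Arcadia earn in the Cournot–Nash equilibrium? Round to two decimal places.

Arcadia's profit: π_A = (327 - 1.5Q)q_A - (49q_A). Setting ∂π_A/∂q_A = 0: 278 - 3q_A - (3/2)(q_E) = 0.
Ember's profit: π_E = (327 - 1.5Q)q_E - (72q_E). Setting ∂π_E/∂q_E = 0: 255 - 3q_E - (3/2)(q_A) = 0.
So q_A = (278 - (3/2)q_E)/3 and q_E = (255 - (3/2)q_A)/3.
Solving the pair: q_A = 602/9, q_E = 464/9.
Price P = 327 - (3/2)·(1066/9) = 448/3.
Arcadia's profit: (448/3 - 49)·(602/9) = 6711.1852.

6711.19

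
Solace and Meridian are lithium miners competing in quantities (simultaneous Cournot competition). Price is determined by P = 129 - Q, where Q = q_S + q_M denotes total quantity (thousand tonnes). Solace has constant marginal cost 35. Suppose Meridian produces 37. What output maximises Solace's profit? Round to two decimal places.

28.50

With the rival's output fixed at 37, Solace's profit is π_S = (129 - 37 - q_S)q_S - (35q_S) = (92 - q_S)q_S - (35q_S).
∂π_S/∂q_S = 57 - 2q_S = 0, so q_S = 57/2.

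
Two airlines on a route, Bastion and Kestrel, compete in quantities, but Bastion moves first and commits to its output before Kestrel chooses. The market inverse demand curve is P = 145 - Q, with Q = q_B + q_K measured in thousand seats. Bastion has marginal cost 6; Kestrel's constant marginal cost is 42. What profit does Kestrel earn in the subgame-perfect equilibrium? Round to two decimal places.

60.06

Solve by backward induction. Given q_B, the follower Kestrel maximises π_K = (145 - q_B - q_K)q_K - 42q_K.
∂π_K/∂q_K = 103 - q_B - 2q_K = 0 gives the reaction function q_K = (103 - q_B)/2.
The leader anticipates this reaction. Substituting into P = 145 - Q gives P = 187/2 - (1/2)q_B, so π_B = (187/2 - (1/2)q_B)q_B - 6q_B.
Leader FOC: 175/2 - q_B = 0, so q_B = 175/2.
Then q_K = (103 - 175/2)/2 = 31/4.
Price P = 145 - 381/4 = 199/4.
Kestrel's profit: (199/4 - 42)·(31/4) = 961/16.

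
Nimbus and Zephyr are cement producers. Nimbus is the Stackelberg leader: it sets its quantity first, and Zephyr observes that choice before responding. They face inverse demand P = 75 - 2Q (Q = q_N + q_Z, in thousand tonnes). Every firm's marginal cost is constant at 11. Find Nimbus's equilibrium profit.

The follower Zephyr best-responds to any q_N: π_Z = (75 - 2Q)q_Z - 11q_Z.
Setting the follower's marginal profit to zero, 64 - 2q_N - 4q_Z = 0, i.e. q_Z = (64 - 2q_N)/4.
The leader anticipates this reaction. Substituting into P = 75 - 2Q gives P = 43 - q_N, so π_N = (43 - q_N)q_N - 11q_N.
Leader FOC: 32 - 2q_N = 0, so q_N = 16.
Then q_Z = (64 - 2·16)/4 = 8.
Price P = 75 - 2·24 = 27.
Nimbus's profit: (27 - 11)·16 = 256.

256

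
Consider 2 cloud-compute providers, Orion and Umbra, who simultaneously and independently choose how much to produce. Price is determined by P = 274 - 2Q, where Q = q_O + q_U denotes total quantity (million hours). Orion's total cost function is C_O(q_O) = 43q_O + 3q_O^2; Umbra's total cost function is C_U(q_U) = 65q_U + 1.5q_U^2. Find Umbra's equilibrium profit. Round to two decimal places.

Orion's profit: π_O = (274 - 2Q)q_O - (43q_O + 3q_O²). Setting ∂π_O/∂q_O = 0: 231 - 10q_O - 2(q_U) = 0.
Umbra's profit: π_U = (274 - 2Q)q_U - (65q_U + (3/2)q_U²). Setting ∂π_U/∂q_U = 0: 209 - 7q_U - 2(q_O) = 0.
Best responses: q_O = (231 - 2q_U)/10, q_U = (209 - 2q_O)/7.
Solving the pair: q_O = 109/6, q_U = 74/3.
Price P = 274 - 2·(257/6) = 565/3.
Umbra's profit: (565/3)·(74/3) - 65·(74/3) - (3/2)(74/3)² = 2129.5556.

2129.56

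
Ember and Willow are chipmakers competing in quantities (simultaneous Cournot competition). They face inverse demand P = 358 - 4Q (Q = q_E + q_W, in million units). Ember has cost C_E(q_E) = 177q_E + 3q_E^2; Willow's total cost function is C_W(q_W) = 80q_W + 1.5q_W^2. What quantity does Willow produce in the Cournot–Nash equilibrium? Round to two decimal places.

Ember's profit: π_E = (358 - 4Q)q_E - (177q_E + 3q_E²). Setting ∂π_E/∂q_E = 0: 181 - 14q_E - 4(q_W) = 0.
Willow's profit: π_W = (358 - 4Q)q_W - (80q_W + (3/2)q_W²). Setting ∂π_W/∂q_W = 0: 278 - 11q_W - 4(q_E) = 0.
Best responses: q_E = (181 - 4q_W)/14, q_W = (278 - 4q_E)/11.
Substituting one into the other gives q_E = 293/46 and q_W = 528/23.

22.96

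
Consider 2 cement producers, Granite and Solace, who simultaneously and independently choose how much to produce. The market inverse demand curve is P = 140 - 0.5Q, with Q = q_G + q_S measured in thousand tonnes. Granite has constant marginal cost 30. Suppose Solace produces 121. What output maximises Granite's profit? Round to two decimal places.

49.50

With the rival's output fixed at 121, Granite's profit is π_G = (140 - (1/2)·121 - (1/2)q_G)q_G - (30q_G) = (159/2 - (1/2)q_G)q_G - (30q_G).
∂π_G/∂q_G = 99/2 - q_G = 0, so q_G = 99/2.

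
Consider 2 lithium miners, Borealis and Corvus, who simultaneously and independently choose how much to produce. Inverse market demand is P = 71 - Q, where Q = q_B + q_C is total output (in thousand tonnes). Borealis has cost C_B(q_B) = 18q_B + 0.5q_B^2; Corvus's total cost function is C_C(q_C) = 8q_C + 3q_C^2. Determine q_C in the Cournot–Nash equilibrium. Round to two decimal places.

5.91

Borealis's profit: π_B = (71 - Q)q_B - (18q_B + (1/2)q_B²). Setting ∂π_B/∂q_B = 0: 53 - 3q_B - (q_C) = 0.
Corvus's profit: π_C = (71 - Q)q_C - (8q_C + 3q_C²). Setting ∂π_C/∂q_C = 0: 63 - 8q_C - (q_B) = 0.
Rearranging gives the reaction functions q_B = (53 - q_C)/3 and q_C = (63 - q_B)/8.
Substituting one into the other gives q_B = 361/23 and q_C = 136/23.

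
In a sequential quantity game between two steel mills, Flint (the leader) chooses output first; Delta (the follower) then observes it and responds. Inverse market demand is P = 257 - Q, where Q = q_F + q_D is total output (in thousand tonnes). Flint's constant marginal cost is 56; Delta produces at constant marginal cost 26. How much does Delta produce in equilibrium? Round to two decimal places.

Solve by backward induction. Given q_F, the follower Delta maximises π_D = (257 - q_F - q_D)q_D - 26q_D.
∂π_D/∂q_D = 231 - q_F - 2q_D = 0 gives the reaction function q_D = (231 - q_F)/2.
The leader anticipates this reaction. Substituting into P = 257 - Q gives P = 283/2 - (1/2)q_F, so π_F = (283/2 - (1/2)q_F)q_F - 56q_F.
Maximising: ∂π_F/∂q_F = 171/2 - q_F = 0, giving q_F = 171/2.
Then q_D = (231 - 171/2)/2 = 291/4.

72.75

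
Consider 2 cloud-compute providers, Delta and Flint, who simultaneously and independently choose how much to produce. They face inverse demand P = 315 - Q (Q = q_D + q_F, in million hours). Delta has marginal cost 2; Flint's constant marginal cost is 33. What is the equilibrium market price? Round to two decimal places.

116.67

Delta's profit: π_D = (315 - Q)q_D - (2q_D). Setting ∂π_D/∂q_D = 0: 313 - 2q_D - (q_F) = 0.
Flint's profit: π_F = (315 - Q)q_F - (33q_F). Setting ∂π_F/∂q_F = 0: 282 - 2q_F - (q_D) = 0.
Rearranging gives the reaction functions q_D = (313 - q_F)/2 and q_F = (282 - q_D)/2.
Substituting one into the other gives q_D = 344/3 and q_F = 251/3.
Total output Q = 595/3, so price P = 315 - 595/3 = 350/3.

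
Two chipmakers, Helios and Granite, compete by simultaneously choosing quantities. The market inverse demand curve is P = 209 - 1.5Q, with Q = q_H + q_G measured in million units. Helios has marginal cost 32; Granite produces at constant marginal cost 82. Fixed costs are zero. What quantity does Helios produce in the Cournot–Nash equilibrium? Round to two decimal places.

Helios's profit: π_H = (209 - 1.5Q)q_H - (32q_H). Setting ∂π_H/∂q_H = 0: 177 - 3q_H - (3/2)(q_G) = 0.
Granite's first-order condition: 127 - 3q_G - (3/2)(q_H) = 0.
So q_H = (177 - (3/2)q_G)/3 and q_G = (127 - (3/2)q_H)/3.
Solving the pair: q_H = 454/9, q_G = 154/9.

50.44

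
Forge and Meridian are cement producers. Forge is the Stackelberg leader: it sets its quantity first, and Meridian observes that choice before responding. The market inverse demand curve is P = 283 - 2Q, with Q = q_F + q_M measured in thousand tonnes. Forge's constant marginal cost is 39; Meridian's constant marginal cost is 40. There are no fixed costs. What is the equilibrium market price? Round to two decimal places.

100.25

Solve by backward induction. Given q_F, the follower Meridian maximises π_M = (283 - 2q_F - 2q_M)q_M - 40q_M.
Setting the follower's marginal profit to zero, 243 - 2q_F - 4q_M = 0, i.e. q_M = (243 - 2q_F)/4.
Forge substitutes q_M(q_F) into its own profit: π_F = q_F(283 - 2q_F - (243 - 2q_F)/2) - 39q_F = (323/2 - q_F)q_F - 39q_F.
The leader's first-order condition 245/2 - 2q_F = 0 yields q_F = 245/4.
Then q_M = (243 - 2·(245/4))/4 = 241/8.
Total output Q = 731/8, so price P = 283 - 2·(731/8) = 401/4.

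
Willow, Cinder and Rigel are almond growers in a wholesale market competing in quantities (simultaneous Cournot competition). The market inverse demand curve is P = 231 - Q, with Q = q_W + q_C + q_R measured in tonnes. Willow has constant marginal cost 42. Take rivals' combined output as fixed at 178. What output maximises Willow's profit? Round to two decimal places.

5.50

With rivals' combined output fixed at 178, Willow's profit is π_W = (231 - 178 - q_W)q_W - (42q_W) = (53 - q_W)q_W - (42q_W).
∂π_W/∂q_W = 11 - 2q_W = 0, so q_W = 11/2.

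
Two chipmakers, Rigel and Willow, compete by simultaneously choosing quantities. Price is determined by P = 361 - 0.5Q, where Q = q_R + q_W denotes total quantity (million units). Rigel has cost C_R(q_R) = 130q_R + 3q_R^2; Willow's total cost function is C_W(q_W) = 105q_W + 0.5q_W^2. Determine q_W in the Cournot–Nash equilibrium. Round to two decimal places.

Rigel's profit: π_R = (361 - 0.5Q)q_R - (130q_R + 3q_R²). Setting ∂π_R/∂q_R = 0: 231 - 7q_R - (1/2)(q_W) = 0.
Willow's profit: π_W = (361 - 0.5Q)q_W - (105q_W + (1/2)q_W²). Setting ∂π_W/∂q_W = 0: 256 - 2q_W - (1/2)(q_R) = 0.
Best responses: q_R = (231 - (1/2)q_W)/7, q_W = (256 - (1/2)q_R)/2.
Substituting one into the other gives q_R = 1336/55 and q_W = 121.9273.

121.93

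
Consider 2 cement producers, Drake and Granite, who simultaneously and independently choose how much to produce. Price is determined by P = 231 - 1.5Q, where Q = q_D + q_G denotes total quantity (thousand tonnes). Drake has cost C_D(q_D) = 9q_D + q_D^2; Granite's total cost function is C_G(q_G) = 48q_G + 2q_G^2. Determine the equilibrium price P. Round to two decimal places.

145.74

Drake's profit: π_D = (231 - 1.5Q)q_D - (9q_D + q_D²). Setting ∂π_D/∂q_D = 0: 222 - 5q_D - (3/2)(q_G) = 0.
Granite's profit: π_G = (231 - 1.5Q)q_G - (48q_G + 2q_G²). Setting ∂π_G/∂q_G = 0: 183 - 7q_G - (3/2)(q_D) = 0.
So q_D = (222 - (3/2)q_G)/5 and q_G = (183 - (3/2)q_D)/7.
Substituting one into the other gives q_D = 39.0687 and q_G = 17.7710.
Total output Q = 56.8397, so price P = 231 - (3/2)·56.8397 = 145.7405.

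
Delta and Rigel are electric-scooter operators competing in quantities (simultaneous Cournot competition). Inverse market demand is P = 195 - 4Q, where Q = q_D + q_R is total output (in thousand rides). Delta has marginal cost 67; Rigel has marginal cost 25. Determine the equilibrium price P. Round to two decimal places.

Delta's profit: π_D = (195 - 4Q)q_D - (67q_D). Setting ∂π_D/∂q_D = 0: 128 - 8q_D - 4(q_R) = 0.
Rigel's first-order condition: 170 - 8q_R - 4(q_D) = 0.
Best responses: q_D = (128 - 4q_R)/8, q_R = (170 - 4q_D)/8.
Solving the pair: q_D = 43/6, q_R = 53/3.
Total output Q = 149/6, so price P = 195 - 4·(149/6) = 287/3.

95.67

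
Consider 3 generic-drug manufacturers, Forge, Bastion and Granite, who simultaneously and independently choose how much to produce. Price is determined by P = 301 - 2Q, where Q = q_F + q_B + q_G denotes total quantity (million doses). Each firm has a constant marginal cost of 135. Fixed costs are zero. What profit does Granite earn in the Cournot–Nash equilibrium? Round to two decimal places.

861.13

A representative firm's profit is π_i = q_i(301 - 2Q) - 135q_i.
First-order condition (treating rivals' output as given): 166 - 4q_i - 2·Σ_{j≠i} q_j = 0.
By symmetry each firm produces the same amount; substituting Σ_{j≠i} q_j = 2q_i yields q_i = 166/8 = 83/4.
Price P = 301 - 2·(249/4) = 353/2.
Granite's profit: (353/2 - 135)·(83/4) = 861.1250.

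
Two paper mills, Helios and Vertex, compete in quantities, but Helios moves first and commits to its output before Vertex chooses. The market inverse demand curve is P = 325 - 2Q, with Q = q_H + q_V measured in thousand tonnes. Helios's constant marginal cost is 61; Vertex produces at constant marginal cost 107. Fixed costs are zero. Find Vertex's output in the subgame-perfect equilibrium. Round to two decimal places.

15.75

The follower Vertex best-responds to any q_H: π_V = (325 - 2Q)q_V - 107q_V.
Setting the follower's marginal profit to zero, 218 - 2q_H - 4q_V = 0, i.e. q_V = (218 - 2q_H)/4.
Helios substitutes q_V(q_H) into its own profit: π_H = q_H(325 - 2q_H - (218 - 2q_H)/2) - 61q_H = (216 - q_H)q_H - 61q_H.
Maximising: ∂π_H/∂q_H = 155 - 2q_H = 0, giving q_H = 155/2.
Then q_V = (218 - 2·(155/2))/4 = 63/4.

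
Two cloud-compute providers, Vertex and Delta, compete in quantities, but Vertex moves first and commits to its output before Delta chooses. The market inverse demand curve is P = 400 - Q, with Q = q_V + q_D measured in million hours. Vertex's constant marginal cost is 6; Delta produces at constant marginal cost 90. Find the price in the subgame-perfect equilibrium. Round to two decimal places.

Solve by backward induction. Given q_V, the follower Delta maximises π_D = (400 - q_V - q_D)q_D - 90q_D.
∂π_D/∂q_D = 310 - q_V - 2q_D = 0 gives the reaction function q_D = (310 - q_V)/2.
Vertex substitutes q_D(q_V) into its own profit: π_V = q_V(400 - q_V - (310 - q_V)/2) - 6q_V = (245 - (1/2)q_V)q_V - 6q_V.
Maximising: ∂π_V/∂q_V = 239 - q_V = 0, giving q_V = 239.
Then q_D = (310 - 239)/2 = 71/2.
Total output Q = 549/2, so price P = 400 - 549/2 = 251/2.

125.50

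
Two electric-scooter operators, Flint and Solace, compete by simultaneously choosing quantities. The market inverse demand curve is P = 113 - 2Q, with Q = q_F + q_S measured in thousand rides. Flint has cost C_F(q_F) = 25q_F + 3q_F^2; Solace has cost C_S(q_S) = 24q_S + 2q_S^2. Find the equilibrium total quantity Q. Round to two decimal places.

16.32

Flint's profit: π_F = (113 - 2Q)q_F - (25q_F + 3q_F²). Setting ∂π_F/∂q_F = 0: 88 - 10q_F - 2(q_S) = 0.
Solace's profit: π_S = (113 - 2Q)q_S - (24q_S + 2q_S²). Setting ∂π_S/∂q_S = 0: 89 - 8q_S - 2(q_F) = 0.
So q_F = (88 - 2q_S)/10 and q_S = (89 - 2q_F)/8.
Substituting one into the other gives q_F = 263/38 and q_S = 357/38.
Total output Q = 263/38 + 357/38 = 310/19.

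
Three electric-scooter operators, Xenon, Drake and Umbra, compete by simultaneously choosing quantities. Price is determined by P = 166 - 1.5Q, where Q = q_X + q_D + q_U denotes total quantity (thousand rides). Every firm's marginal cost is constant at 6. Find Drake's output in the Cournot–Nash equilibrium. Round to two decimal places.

26.67

Each firm earns π_i = (166 - 1.5Q)q_i - 6q_i.
First-order condition (treating rivals' output as given): 160 - 3q_i - (3/2)·Σ_{j≠i} q_j = 0.
With identical firms every q_j equals q_i, so Σ_{j≠i} q_j = 2q_i and 160 = 6q_i, giving q_i = 80/3.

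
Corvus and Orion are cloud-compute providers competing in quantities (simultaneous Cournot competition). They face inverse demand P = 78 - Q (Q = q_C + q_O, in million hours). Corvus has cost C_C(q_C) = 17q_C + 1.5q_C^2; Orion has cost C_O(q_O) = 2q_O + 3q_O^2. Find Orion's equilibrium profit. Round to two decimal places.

Corvus's profit: π_C = (78 - Q)q_C - (17q_C + (3/2)q_C²). Setting ∂π_C/∂q_C = 0: 61 - 5q_C - (q_O) = 0.
Orion's first-order condition: 76 - 8q_O - (q_C) = 0.
Best responses: q_C = (61 - q_O)/5, q_O = (76 - q_C)/8.
Solving the pair: q_C = 412/39, q_O = 319/39.
Price P = 78 - 731/39 = 59.2564.
Orion's profit: 59.2564·(319/39) - 2·(319/39) - 3(319/39)² = 267.6160.

267.62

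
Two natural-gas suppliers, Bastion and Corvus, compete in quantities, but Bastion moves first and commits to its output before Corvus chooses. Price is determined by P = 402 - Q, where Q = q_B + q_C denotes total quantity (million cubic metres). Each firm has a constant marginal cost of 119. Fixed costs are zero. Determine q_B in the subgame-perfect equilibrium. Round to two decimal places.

Solve by backward induction. Given q_B, the follower Corvus maximises π_C = (402 - q_B - q_C)q_C - 119q_C.
∂π_C/∂q_C = 283 - q_B - 2q_C = 0 gives the reaction function q_C = (283 - q_B)/2.
Bastion substitutes q_C(q_B) into its own profit: π_B = q_B(402 - q_B - (283 - q_B)/2) - 119q_B = (521/2 - (1/2)q_B)q_B - 119q_B.
The leader's first-order condition 283/2 - q_B = 0 yields q_B = 283/2.
Then q_C = (283 - 283/2)/2 = 283/4.

141.50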